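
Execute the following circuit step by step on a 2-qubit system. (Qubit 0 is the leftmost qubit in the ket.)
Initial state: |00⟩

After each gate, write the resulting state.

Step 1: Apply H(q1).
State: 1/√2|00⟩ + 1/√2|01⟩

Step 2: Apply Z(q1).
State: 1/√2|00⟩ - 1/√2|01⟩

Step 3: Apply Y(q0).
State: (1/√2)i|10⟩ - (1/√2)i|11⟩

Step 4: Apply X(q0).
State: (1/√2)i|00⟩ - (1/√2)i|01⟩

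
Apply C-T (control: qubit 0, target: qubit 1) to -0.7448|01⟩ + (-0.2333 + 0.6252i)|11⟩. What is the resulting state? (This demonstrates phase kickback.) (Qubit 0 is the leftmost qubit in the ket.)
-0.7448|01⟩ + (-0.6071 + 0.2771i)|11⟩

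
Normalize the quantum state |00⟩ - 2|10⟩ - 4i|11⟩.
0.2182|00⟩ - 0.4364|10⟩ - 0.8729i|11⟩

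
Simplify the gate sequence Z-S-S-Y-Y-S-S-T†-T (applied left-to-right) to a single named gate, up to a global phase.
Z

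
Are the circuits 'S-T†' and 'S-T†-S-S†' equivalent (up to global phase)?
Yes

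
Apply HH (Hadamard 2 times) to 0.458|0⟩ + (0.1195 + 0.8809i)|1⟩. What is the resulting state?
0.458|0⟩ + (0.1195 + 0.8809i)|1⟩

H² = I, so an even number of Hadamards cancels: H^2 = I and the state is unchanged.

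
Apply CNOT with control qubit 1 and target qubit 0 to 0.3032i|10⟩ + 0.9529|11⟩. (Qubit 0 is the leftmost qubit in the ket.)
0.9529|01⟩ + 0.3032i|10⟩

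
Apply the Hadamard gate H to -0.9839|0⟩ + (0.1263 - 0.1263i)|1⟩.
(-0.6064 - 0.08931i)|0⟩ + (-0.785 + 0.08931i)|1⟩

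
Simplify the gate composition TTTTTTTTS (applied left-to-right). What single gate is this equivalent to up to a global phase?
S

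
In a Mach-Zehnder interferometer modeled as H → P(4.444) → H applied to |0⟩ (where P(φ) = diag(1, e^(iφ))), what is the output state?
(0.3674 - 0.4821i)|0⟩ + (0.6326 + 0.4821i)|1⟩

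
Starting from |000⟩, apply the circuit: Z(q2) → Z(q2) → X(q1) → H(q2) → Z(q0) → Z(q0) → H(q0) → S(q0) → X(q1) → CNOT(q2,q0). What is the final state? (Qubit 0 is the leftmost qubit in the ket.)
1/2|000⟩ + (1/2)i|001⟩ + (1/2)i|100⟩ + 1/2|101⟩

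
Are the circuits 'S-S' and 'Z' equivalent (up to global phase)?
Yes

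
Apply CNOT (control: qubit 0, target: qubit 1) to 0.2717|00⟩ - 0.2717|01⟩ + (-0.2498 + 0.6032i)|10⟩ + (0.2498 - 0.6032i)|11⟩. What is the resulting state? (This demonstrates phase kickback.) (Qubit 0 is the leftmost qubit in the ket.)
0.2717|00⟩ - 0.2717|01⟩ + (0.2498 - 0.6032i)|10⟩ + (-0.2498 + 0.6032i)|11⟩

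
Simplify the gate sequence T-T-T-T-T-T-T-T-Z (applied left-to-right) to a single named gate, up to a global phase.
Z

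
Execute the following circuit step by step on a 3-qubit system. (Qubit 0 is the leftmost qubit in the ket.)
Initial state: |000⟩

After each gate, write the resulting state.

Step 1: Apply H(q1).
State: 1/√2|000⟩ + 1/√2|010⟩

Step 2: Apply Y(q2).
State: (1/√2)i|001⟩ + (1/√2)i|011⟩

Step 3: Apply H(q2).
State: (1/2)i|000⟩ - (1/2)i|001⟩ + (1/2)i|010⟩ - (1/2)i|011⟩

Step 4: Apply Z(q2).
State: (1/2)i|000⟩ + (1/2)i|001⟩ + (1/2)i|010⟩ + (1/2)i|011⟩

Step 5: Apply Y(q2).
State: 1/2|000⟩ - 1/2|001⟩ + 1/2|010⟩ - 1/2|011⟩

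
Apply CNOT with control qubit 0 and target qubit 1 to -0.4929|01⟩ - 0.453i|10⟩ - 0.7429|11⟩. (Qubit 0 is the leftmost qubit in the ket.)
-0.4929|01⟩ - 0.7429|10⟩ - 0.453i|11⟩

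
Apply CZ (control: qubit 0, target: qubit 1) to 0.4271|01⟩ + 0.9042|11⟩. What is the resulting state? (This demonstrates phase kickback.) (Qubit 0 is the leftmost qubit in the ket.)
0.4271|01⟩ - 0.9042|11⟩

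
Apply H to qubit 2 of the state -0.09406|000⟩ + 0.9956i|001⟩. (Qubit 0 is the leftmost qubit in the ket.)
(-0.06651 + 0.704i)|000⟩ + (-0.06651 - 0.704i)|001⟩

H on qubit 2 mixes each pair of kets that differ only in qubit 2: amplitudes (a, b) of (|…0…⟩, |…1…⟩) become ((a + b)/√2, (a − b)/√2). Kets absent from the input have amplitude 0.
(|000⟩, |001⟩): (a, b) = (-0.09406, 0.9956i) → ((-0.06651 + 0.704i), (-0.06651 - 0.704i))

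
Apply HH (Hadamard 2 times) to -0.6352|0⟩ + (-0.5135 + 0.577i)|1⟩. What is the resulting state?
-0.6352|0⟩ + (-0.5135 + 0.577i)|1⟩

H² = I, so an even number of Hadamards cancels: H^2 = I and the state is unchanged.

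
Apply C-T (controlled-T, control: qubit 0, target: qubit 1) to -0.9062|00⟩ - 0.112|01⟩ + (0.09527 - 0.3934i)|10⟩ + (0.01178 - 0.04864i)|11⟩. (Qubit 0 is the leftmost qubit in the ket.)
-0.9062|00⟩ - 0.112|01⟩ + (0.09527 - 0.3934i)|10⟩ + (0.04272 - 0.02606i)|11⟩

C-T leaves the control-|0⟩ kets |00⟩, |01⟩ unchanged and applies T to qubit 1 on the control-|1⟩ pair (|10⟩, |11⟩).
T = [[1, 0], [0, (1/√2 + (1/√2)i)]].
With a = amp(|10⟩) = (0.09527 - 0.3934i) and b = amp(|11⟩) = (0.01178 - 0.04864i):
new amp(|10⟩) = (1)·a = (0.09527 - 0.3934i)
new amp(|11⟩) = (1/√2 + (1/√2)i)·b = (0.04272 - 0.02606i)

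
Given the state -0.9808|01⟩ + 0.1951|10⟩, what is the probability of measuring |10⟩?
0.03806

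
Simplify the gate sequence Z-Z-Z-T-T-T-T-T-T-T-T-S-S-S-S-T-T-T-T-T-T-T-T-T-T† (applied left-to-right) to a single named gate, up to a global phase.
Z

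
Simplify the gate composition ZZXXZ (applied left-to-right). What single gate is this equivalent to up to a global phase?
Z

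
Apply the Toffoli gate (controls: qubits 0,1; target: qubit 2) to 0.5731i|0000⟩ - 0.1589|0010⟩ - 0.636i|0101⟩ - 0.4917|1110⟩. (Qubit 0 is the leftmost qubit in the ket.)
0.5731i|0000⟩ - 0.1589|0010⟩ - 0.636i|0101⟩ - 0.4917|1100⟩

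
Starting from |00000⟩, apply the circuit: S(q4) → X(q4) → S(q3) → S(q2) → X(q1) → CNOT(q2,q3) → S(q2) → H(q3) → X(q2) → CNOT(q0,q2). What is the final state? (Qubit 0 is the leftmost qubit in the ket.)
1/√2|01101⟩ + 1/√2|01111⟩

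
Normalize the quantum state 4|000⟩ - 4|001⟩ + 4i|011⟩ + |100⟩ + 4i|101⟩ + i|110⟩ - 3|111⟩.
0.4619|000⟩ - 0.4619|001⟩ + 0.4619i|011⟩ + 0.1155|100⟩ + 0.4619i|101⟩ + 0.1155i|110⟩ - 0.3464|111⟩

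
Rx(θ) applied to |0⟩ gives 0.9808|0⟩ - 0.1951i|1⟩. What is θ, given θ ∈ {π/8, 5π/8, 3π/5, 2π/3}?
π/8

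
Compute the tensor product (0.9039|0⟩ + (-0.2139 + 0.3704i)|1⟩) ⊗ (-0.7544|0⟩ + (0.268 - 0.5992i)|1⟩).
-0.6819|00⟩ + (0.2422 - 0.5416i)|01⟩ + (0.1614 - 0.2794i)|10⟩ + (0.1646 + 0.2274i)|11⟩

amp(|b₁b₂…⟩) = product of the factor amplitudes for bits b₁, b₂, …; only kets whose every factor amplitude is nonzero survive.
|00⟩: (0.9039)(-0.7544) = -0.6819
|01⟩: (0.9039)(0.268 - 0.5992i) = (0.2422 - 0.5416i)
|10⟩: (-0.2139 + 0.3704i)(-0.7544) = (0.1614 - 0.2794i)
|11⟩: (-0.2139 + 0.3704i)(0.268 - 0.5992i) = (0.1646 + 0.2274i)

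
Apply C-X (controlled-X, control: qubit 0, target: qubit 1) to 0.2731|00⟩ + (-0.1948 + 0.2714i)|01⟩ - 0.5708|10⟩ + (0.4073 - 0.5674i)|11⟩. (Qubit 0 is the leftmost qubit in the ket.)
0.2731|00⟩ + (-0.1948 + 0.2714i)|01⟩ + (0.4073 - 0.5674i)|10⟩ - 0.5708|11⟩

C-X leaves the control-|0⟩ kets |00⟩, |01⟩ unchanged and applies X to qubit 1 on the control-|1⟩ pair (|10⟩, |11⟩).
X = [[0, 1], [1, 0]].
With a = amp(|10⟩) = -0.5708 and b = amp(|11⟩) = (0.4073 - 0.5674i):
new amp(|10⟩) = (1)·b = (0.4073 - 0.5674i)
new amp(|11⟩) = (1)·a = -0.5708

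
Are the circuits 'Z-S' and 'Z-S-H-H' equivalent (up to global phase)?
Yes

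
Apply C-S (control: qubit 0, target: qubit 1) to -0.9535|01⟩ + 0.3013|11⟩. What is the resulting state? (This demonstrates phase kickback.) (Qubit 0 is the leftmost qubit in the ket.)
-0.9535|01⟩ + 0.3013i|11⟩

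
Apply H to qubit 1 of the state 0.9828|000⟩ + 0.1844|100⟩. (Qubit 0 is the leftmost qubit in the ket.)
0.6949|000⟩ + 0.6949|010⟩ + 0.1304|100⟩ + 0.1304|110⟩

H on qubit 1 mixes each pair of kets that differ only in qubit 1: amplitudes (a, b) of (|…0…⟩, |…1…⟩) become ((a + b)/√2, (a − b)/√2). Kets absent from the input have amplitude 0.
(|000⟩, |010⟩): (a, b) = (0.9828, 0) → (0.6949, 0.6949)
(|100⟩, |110⟩): (a, b) = (0.1844, 0) → (0.1304, 0.1304)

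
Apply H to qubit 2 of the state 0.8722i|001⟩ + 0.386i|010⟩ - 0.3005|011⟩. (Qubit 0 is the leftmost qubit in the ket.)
0.6167i|000⟩ - 0.6167i|001⟩ + (-0.2125 + 0.2729i)|010⟩ + (0.2125 + 0.2729i)|011⟩

H on qubit 2 mixes each pair of kets that differ only in qubit 2: amplitudes (a, b) of (|…0…⟩, |…1…⟩) become ((a + b)/√2, (a − b)/√2). Kets absent from the input have amplitude 0.
(|000⟩, |001⟩): (a, b) = (0, 0.8722i) → (0.6167i, -0.6167i)
(|010⟩, |011⟩): (a, b) = (0.386i, -0.3005) → ((-0.2125 + 0.2729i), (0.2125 + 0.2729i))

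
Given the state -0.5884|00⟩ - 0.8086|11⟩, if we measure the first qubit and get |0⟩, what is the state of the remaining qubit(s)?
-|0⟩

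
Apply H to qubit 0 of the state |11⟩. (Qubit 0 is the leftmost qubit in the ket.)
1/√2|01⟩ - 1/√2|11⟩

H on qubit 0 mixes each pair of kets that differ only in qubit 0: amplitudes (a, b) of (|…0…⟩, |…1…⟩) become ((a + b)/√2, (a − b)/√2). Kets absent from the input have amplitude 0.
(|01⟩, |11⟩): (a, b) = (0, 1) → (1/√2, -1/√2)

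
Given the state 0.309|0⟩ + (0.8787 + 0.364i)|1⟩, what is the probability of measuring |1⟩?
0.9046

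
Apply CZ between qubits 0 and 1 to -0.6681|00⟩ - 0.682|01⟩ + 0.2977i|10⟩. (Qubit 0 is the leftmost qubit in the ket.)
-0.6681|00⟩ - 0.682|01⟩ + 0.2977i|10⟩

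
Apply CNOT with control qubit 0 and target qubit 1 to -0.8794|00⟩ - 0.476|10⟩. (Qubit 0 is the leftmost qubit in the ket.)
-0.8794|00⟩ - 0.476|11⟩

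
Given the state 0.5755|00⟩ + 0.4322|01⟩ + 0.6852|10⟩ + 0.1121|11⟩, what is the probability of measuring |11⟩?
0.01257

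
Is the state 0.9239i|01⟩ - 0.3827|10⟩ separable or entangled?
Entangled

Writing the state as a|00⟩ + b|01⟩ + c|10⟩ + d|11⟩, it is a product state iff ad − bc = 0.
Here (a, b, c, d) = (0, 0.9239i, -0.3827, 0): ad − bc = (0)(0) − (0.9239i)(-0.3827) = 0.3536i ≠ 0, so the state is entangled.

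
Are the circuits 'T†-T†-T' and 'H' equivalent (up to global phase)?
No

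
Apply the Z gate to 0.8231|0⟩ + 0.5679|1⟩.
0.8231|0⟩ - 0.5679|1⟩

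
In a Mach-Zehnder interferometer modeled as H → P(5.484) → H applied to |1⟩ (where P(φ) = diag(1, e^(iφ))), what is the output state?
(0.1514 + 0.3584i)|0⟩ + (0.8486 - 0.3584i)|1⟩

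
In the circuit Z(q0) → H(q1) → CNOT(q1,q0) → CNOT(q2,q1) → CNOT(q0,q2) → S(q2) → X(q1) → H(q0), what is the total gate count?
8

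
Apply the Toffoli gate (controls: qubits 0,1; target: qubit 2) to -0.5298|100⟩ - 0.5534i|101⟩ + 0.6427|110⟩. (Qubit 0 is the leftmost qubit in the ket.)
-0.5298|100⟩ - 0.5534i|101⟩ + 0.6427|111⟩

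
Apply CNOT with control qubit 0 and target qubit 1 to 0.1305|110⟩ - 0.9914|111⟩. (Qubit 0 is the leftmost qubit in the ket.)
0.1305|100⟩ - 0.9914|101⟩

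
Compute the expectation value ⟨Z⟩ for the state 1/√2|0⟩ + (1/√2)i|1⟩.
0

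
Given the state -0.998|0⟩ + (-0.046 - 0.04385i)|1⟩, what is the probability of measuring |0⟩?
0.996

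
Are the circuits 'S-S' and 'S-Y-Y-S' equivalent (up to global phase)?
Yes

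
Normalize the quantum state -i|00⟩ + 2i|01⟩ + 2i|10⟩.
-0.3333i|00⟩ + 0.6667i|01⟩ + 0.6667i|10⟩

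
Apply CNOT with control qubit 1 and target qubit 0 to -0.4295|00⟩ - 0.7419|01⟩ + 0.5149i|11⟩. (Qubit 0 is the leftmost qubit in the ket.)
-0.4295|00⟩ + 0.5149i|01⟩ - 0.7419|11⟩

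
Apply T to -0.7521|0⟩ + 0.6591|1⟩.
-0.7521|0⟩ + (0.4661 + 0.4661i)|1⟩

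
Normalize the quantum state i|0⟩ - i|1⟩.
(1/√2)i|0⟩ - (1/√2)i|1⟩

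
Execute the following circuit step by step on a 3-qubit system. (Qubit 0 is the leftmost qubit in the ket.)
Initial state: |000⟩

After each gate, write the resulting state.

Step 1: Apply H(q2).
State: 1/√2|000⟩ + 1/√2|001⟩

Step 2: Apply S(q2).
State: 1/√2|000⟩ + (1/√2)i|001⟩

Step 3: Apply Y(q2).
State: 1/√2|000⟩ + (1/√2)i|001⟩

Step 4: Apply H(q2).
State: (1/2 + (1/2)i)|000⟩ + (1/2 - (1/2)i)|001⟩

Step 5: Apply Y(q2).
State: (-1/2 - (1/2)i)|000⟩ + (-1/2 + (1/2)i)|001⟩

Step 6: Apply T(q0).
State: (-1/2 - (1/2)i)|000⟩ + (-1/2 + (1/2)i)|001⟩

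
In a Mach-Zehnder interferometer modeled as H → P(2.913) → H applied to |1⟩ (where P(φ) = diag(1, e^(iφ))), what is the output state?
(0.987 - 0.1133i)|0⟩ + (0.01301 + 0.1133i)|1⟩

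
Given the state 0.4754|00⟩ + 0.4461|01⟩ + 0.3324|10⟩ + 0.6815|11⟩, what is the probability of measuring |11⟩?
0.4644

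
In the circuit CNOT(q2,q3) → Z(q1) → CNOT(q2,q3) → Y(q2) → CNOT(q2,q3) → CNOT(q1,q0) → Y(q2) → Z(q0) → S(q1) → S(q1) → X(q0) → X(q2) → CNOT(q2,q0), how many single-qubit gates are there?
8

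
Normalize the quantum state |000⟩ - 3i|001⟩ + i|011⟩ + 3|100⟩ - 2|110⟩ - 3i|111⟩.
0.1741|000⟩ - 0.5222i|001⟩ + 0.1741i|011⟩ + 0.5222|100⟩ - 0.3482|110⟩ - 0.5222i|111⟩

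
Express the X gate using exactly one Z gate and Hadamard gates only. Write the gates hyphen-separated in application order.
H-Z-H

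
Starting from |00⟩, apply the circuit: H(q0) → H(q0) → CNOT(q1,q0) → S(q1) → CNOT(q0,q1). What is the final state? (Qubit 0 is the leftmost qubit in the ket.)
|00⟩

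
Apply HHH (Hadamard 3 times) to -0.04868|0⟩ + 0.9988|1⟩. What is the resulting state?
0.6718|0⟩ - 0.7407|1⟩

H² = I, so H^3 = H: a single Hadamard. With (a, b) = (-0.04868, 0.9988), H gives ((a + b)/√2, (a − b)/√2) = (0.6718, -0.7407).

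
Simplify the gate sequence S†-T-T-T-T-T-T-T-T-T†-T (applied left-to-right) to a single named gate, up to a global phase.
S†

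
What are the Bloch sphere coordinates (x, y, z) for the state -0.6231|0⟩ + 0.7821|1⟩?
(-0.9747, 0, -0.2234)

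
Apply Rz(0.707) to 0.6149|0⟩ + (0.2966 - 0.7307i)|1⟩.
(0.5769 - 0.2129i)|0⟩ + (0.5312 - 0.5828i)|1⟩

Rz(0.707) = [[e^(−iθ/2), 0], [0, e^(iθ/2)]] with e^(±iθ/2) = cos(θ/2) ± i·sin(θ/2); θ = 0.707, cos(θ/2) ≈ 0.938167, sin(θ/2) ≈ 0.346184.
With a = amp(|0⟩) = 0.6149 and b = amp(|1⟩) = (0.2966 - 0.7307i):
new amp(|0⟩) = (0.938167 - 0.346184i)·a = (0.5769 - 0.2129i)
new amp(|1⟩) = (0.938167 + 0.346184i)·b = (0.5312 - 0.5828i)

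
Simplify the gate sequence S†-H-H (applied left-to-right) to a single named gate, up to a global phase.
S†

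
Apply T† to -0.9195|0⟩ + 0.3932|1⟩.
-0.9195|0⟩ + (0.278 - 0.278i)|1⟩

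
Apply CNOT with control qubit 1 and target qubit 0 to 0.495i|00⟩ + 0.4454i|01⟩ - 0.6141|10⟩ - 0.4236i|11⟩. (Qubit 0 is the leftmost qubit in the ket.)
0.495i|00⟩ - 0.4236i|01⟩ - 0.6141|10⟩ + 0.4454i|11⟩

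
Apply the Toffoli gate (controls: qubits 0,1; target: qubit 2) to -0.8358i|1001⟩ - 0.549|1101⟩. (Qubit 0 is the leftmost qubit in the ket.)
-0.8358i|1001⟩ - 0.549|1111⟩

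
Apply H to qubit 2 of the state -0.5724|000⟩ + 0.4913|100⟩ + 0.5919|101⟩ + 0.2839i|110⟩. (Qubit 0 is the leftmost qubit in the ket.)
-0.4047|000⟩ - 0.4047|001⟩ + 0.7659|100⟩ - 0.07113|101⟩ + 0.2007i|110⟩ + 0.2007i|111⟩

H on qubit 2 mixes each pair of kets that differ only in qubit 2: amplitudes (a, b) of (|…0…⟩, |…1…⟩) become ((a + b)/√2, (a − b)/√2). Kets absent from the input have amplitude 0.
(|000⟩, |001⟩): (a, b) = (-0.5724, 0) → (-0.4047, -0.4047)
(|100⟩, |101⟩): (a, b) = (0.4913, 0.5919) → (0.7659, -0.07113)
(|110⟩, |111⟩): (a, b) = (0.2839i, 0) → (0.2007i, 0.2007i)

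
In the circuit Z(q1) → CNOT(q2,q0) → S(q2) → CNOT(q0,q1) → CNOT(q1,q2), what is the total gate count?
5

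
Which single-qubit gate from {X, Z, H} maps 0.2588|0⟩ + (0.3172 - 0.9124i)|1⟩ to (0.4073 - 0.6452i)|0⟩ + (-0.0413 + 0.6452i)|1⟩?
H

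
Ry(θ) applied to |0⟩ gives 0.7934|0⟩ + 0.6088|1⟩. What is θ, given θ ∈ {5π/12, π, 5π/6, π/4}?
5π/12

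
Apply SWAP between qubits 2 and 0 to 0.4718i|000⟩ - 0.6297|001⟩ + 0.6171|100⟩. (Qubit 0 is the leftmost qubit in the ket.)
0.4718i|000⟩ + 0.6171|001⟩ - 0.6297|100⟩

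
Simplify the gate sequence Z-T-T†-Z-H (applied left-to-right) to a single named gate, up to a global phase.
H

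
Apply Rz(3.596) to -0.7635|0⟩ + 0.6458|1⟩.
(0.172 + 0.7439i)|0⟩ + (-0.1455 + 0.6292i)|1⟩

Rz(3.596) = [[e^(−iθ/2), 0], [0, e^(iθ/2)]] with e^(±iθ/2) = cos(θ/2) ± i·sin(θ/2); θ = 3.596, cos(θ/2) ≈ -0.225254, sin(θ/2) ≈ 0.9743.
With a = amp(|0⟩) = -0.7635 and b = amp(|1⟩) = 0.6458:
new amp(|0⟩) = (-0.225254 - 0.9743i)·a = (0.172 + 0.7439i)
new amp(|1⟩) = (-0.225254 + 0.9743i)·b = (-0.1455 + 0.6292i)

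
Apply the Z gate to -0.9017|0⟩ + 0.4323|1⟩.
-0.9017|0⟩ - 0.4323|1⟩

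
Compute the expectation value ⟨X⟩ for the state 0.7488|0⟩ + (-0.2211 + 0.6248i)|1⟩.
-0.3311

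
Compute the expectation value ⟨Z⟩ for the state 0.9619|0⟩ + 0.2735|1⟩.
0.8504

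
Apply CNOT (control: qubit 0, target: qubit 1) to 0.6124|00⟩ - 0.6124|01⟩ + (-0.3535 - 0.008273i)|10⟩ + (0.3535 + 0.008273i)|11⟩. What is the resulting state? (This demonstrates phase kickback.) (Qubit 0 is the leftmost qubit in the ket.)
0.6124|00⟩ - 0.6124|01⟩ + (0.3535 + 0.008273i)|10⟩ + (-0.3535 - 0.008273i)|11⟩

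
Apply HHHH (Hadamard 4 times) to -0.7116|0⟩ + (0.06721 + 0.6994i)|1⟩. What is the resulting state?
-0.7116|0⟩ + (0.06721 + 0.6994i)|1⟩

H² = I, so an even number of Hadamards cancels: H^4 = I and the state is unchanged.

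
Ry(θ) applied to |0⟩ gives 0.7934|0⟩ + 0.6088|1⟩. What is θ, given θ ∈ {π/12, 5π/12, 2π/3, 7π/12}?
5π/12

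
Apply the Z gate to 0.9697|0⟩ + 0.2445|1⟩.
0.9697|0⟩ - 0.2445|1⟩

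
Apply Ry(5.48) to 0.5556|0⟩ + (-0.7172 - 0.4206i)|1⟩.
(-0.2311 + 0.1644i)|0⟩ + (0.8773 + 0.3871i)|1⟩

Ry(5.48) = [[cos(θ/2), −sin(θ/2)], [sin(θ/2), cos(θ/2)]]; θ = 5.48, cos(θ/2) ≈ -0.92044, sin(θ/2) ≈ 0.390885.
With a = amp(|0⟩) = 0.5556 and b = amp(|1⟩) = (-0.7172 - 0.4206i):
new amp(|0⟩) = (-0.92044)·a + (-0.390885)·b = (-0.2311 + 0.1644i)
new amp(|1⟩) = (0.390885)·a + (-0.92044)·b = (0.8773 + 0.3871i)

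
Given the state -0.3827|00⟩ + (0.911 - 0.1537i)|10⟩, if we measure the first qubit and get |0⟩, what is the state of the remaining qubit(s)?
-|0⟩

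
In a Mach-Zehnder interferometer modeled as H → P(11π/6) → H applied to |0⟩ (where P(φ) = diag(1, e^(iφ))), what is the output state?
(0.933 - 0.25i)|0⟩ + (0.06699 + 0.25i)|1⟩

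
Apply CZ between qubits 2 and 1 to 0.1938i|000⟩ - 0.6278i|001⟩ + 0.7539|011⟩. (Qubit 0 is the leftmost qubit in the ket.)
0.1938i|000⟩ - 0.6278i|001⟩ - 0.7539|011⟩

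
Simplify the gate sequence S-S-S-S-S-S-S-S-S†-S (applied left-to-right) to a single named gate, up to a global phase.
I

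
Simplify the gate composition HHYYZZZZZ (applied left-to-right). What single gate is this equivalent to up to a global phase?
Z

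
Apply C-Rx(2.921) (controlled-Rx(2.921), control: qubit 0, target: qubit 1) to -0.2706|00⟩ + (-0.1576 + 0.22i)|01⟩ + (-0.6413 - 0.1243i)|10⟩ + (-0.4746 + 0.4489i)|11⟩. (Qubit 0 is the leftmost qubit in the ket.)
-0.2706|00⟩ + (-0.1576 + 0.22i)|01⟩ + (0.3756 + 0.458i)|10⟩ + (-0.1758 + 0.6868i)|11⟩

C-Rx(2.921) leaves the control-|0⟩ kets |00⟩, |01⟩ unchanged and applies Rx(2.921) to qubit 1 on the control-|1⟩ pair (|10⟩, |11⟩).
Rx(2.921) = [[cos(θ/2), −i·sin(θ/2)], [−i·sin(θ/2), cos(θ/2)]]; θ = 2.921, cos(θ/2) ≈ 0.110073, sin(θ/2) ≈ 0.993924.
With a = amp(|10⟩) = (-0.6413 - 0.1243i) and b = amp(|11⟩) = (-0.4746 + 0.4489i):
new amp(|10⟩) = (0.110073)·a + (-0.993924i)·b = (0.3756 + 0.458i)
new amp(|11⟩) = (-0.993924i)·a + (0.110073)·b = (-0.1758 + 0.6868i)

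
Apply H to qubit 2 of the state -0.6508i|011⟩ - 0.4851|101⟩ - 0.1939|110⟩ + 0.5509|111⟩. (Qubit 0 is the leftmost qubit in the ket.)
-0.4602i|010⟩ + 0.4602i|011⟩ - 0.343|100⟩ + 0.343|101⟩ + 0.2524|110⟩ - 0.5267|111⟩

H on qubit 2 mixes each pair of kets that differ only in qubit 2: amplitudes (a, b) of (|…0…⟩, |…1…⟩) become ((a + b)/√2, (a − b)/√2). Kets absent from the input have amplitude 0.
(|010⟩, |011⟩): (a, b) = (0, -0.6508i) → (-0.4602i, 0.4602i)
(|100⟩, |101⟩): (a, b) = (0, -0.4851) → (-0.343, 0.343)
(|110⟩, |111⟩): (a, b) = (-0.1939, 0.5509) → (0.2524, -0.5267)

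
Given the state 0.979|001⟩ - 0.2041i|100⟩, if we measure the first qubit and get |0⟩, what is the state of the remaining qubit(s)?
|01⟩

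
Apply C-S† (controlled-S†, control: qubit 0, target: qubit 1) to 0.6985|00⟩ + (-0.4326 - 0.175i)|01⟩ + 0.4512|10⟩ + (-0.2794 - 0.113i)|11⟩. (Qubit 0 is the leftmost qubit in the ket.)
0.6985|00⟩ + (-0.4326 - 0.175i)|01⟩ + 0.4512|10⟩ + (-0.113 + 0.2794i)|11⟩

C-S† leaves the control-|0⟩ kets |00⟩, |01⟩ unchanged and applies S† to qubit 1 on the control-|1⟩ pair (|10⟩, |11⟩).
S† = [[1, 0], [0, -i]].
With a = amp(|10⟩) = 0.4512 and b = amp(|11⟩) = (-0.2794 - 0.113i):
new amp(|10⟩) = (1)·a = 0.4512
new amp(|11⟩) = (-i)·b = (-0.113 + 0.2794i)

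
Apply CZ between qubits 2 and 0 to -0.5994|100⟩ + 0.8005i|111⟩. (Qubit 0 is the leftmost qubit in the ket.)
-0.5994|100⟩ - 0.8005i|111⟩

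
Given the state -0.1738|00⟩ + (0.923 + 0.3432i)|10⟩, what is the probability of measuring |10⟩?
0.9697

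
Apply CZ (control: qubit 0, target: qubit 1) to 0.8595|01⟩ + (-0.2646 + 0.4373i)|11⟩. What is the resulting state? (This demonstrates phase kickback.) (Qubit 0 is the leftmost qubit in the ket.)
0.8595|01⟩ + (0.2646 - 0.4373i)|11⟩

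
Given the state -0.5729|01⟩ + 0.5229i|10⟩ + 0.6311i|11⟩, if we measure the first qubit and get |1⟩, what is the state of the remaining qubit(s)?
0.638i|0⟩ + 0.77i|1⟩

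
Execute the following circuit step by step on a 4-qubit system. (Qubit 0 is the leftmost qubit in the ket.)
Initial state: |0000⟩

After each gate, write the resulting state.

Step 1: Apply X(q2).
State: |0010⟩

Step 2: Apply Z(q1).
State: |0010⟩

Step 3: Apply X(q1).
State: |0110⟩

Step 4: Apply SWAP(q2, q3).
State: |0101⟩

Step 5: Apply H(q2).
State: 1/√2|0101⟩ + 1/√2|0111⟩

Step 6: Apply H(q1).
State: 1/2|0001⟩ + 1/2|0011⟩ - 1/2|0101⟩ - 1/2|0111⟩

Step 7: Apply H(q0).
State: 1/√8|0001⟩ + 1/√8|0011⟩ - 1/√8|0101⟩ - 1/√8|0111⟩ + 1/√8|1001⟩ + 1/√8|1011⟩ - 1/√8|1101⟩ - 1/√8|1111⟩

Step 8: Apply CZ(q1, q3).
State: 1/√8|0001⟩ + 1/√8|0011⟩ + 1/√8|0101⟩ + 1/√8|0111⟩ + 1/√8|1001⟩ + 1/√8|1011⟩ + 1/√8|1101⟩ + 1/√8|1111⟩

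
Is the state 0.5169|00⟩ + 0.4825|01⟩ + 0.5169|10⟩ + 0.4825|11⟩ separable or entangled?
Separable

Writing the state as a|00⟩ + b|01⟩ + c|10⟩ + d|11⟩, it is a product state iff ad − bc = 0.
Here (a, b, c, d) = (0.5169, 0.4825, 0.5169, 0.4825): ad − bc = (0.5169)(0.4825) − (0.4825)(0.5169) = 0, so the state is separable.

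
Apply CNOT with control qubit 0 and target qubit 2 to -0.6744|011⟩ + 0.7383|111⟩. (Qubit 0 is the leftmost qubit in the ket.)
-0.6744|011⟩ + 0.7383|110⟩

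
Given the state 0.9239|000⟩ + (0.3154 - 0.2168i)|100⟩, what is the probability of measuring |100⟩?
0.1465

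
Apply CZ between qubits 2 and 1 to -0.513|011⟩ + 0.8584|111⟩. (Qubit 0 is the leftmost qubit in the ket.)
0.513|011⟩ - 0.8584|111⟩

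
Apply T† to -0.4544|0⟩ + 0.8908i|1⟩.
-0.4544|0⟩ + (0.6299 + 0.6299i)|1⟩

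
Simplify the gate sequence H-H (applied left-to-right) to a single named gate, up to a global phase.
I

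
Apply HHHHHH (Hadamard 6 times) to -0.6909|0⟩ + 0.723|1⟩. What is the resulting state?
-0.6909|0⟩ + 0.723|1⟩

H² = I, so an even number of Hadamards cancels: H^6 = I and the state is unchanged.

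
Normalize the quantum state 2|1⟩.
|1⟩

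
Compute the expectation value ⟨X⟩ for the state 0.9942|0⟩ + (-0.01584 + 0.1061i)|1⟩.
-0.0315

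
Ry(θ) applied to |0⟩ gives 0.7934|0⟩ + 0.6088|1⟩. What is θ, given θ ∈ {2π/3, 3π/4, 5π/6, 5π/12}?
5π/12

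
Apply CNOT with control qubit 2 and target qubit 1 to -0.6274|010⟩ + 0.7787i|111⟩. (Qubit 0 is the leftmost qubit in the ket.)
-0.6274|010⟩ + 0.7787i|101⟩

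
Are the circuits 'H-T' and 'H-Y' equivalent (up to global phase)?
No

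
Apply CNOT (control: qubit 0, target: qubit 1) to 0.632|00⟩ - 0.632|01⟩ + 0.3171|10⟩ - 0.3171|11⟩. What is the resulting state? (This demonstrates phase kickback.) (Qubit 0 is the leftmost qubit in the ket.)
0.632|00⟩ - 0.632|01⟩ - 0.3171|10⟩ + 0.3171|11⟩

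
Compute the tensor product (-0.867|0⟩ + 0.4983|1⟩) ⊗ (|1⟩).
-0.867|01⟩ + 0.4983|11⟩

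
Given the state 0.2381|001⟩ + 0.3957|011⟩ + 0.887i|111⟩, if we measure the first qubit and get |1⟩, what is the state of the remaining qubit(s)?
i|11⟩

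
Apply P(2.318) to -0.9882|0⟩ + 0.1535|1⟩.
-0.9882|0⟩ + (-0.1043 + 0.1126i)|1⟩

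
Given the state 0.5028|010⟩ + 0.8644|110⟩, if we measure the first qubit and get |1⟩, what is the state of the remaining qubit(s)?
|10⟩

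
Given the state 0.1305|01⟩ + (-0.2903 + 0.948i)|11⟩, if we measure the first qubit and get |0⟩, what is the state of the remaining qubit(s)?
|1⟩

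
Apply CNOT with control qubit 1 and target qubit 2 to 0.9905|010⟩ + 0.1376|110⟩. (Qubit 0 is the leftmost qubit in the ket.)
0.9905|011⟩ + 0.1376|111⟩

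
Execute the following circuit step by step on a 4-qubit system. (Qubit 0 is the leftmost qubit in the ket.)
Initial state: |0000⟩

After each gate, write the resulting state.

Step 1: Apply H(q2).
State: 1/√2|0000⟩ + 1/√2|0010⟩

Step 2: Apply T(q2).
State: 1/√2|0000⟩ + (1/2 + (1/2)i)|0010⟩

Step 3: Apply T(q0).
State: 1/√2|0000⟩ + (1/2 + (1/2)i)|0010⟩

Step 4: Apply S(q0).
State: 1/√2|0000⟩ + (1/2 + (1/2)i)|0010⟩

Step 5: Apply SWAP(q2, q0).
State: 1/√2|0000⟩ + (1/2 + (1/2)i)|1000⟩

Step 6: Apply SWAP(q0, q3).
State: 1/√2|0000⟩ + (1/2 + (1/2)i)|0001⟩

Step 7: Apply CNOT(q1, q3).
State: 1/√2|0000⟩ + (1/2 + (1/2)i)|0001⟩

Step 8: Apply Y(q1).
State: (1/√2)i|0100⟩ + (-1/2 + (1/2)i)|0101⟩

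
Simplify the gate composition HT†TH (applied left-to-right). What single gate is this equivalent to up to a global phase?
I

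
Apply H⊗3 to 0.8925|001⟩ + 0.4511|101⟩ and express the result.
0.475|000⟩ - 0.475|001⟩ + 0.475|010⟩ - 0.475|011⟩ + 0.1561|100⟩ - 0.1561|101⟩ + 0.1561|110⟩ - 0.1561|111⟩

H⊗3 gives amp(|y⟩) = (1/2√2) Σ_x (−1)^(x·y) amp(|x⟩), where x·y is the number of positions in which both x and y have a 1.
|000⟩: (0.8925 + 0.4511)/(2√2) = 0.475
|001⟩: (-0.8925 - 0.4511)/(2√2) = -0.475
|010⟩: (0.8925 + 0.4511)/(2√2) = 0.475
|011⟩: (-0.8925 - 0.4511)/(2√2) = -0.475
|100⟩: (0.8925 - 0.4511)/(2√2) = 0.1561
|101⟩: (-0.8925 + 0.4511)/(2√2) = -0.1561
|110⟩: (0.8925 - 0.4511)/(2√2) = 0.1561
|111⟩: (-0.8925 + 0.4511)/(2√2) = -0.1561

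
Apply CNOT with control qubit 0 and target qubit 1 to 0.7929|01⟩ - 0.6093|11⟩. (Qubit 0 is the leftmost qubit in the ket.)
0.7929|01⟩ - 0.6093|10⟩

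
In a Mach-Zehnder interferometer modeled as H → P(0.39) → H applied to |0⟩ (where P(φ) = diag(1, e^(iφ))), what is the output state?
(0.9625 + 0.1901i)|0⟩ + (0.03755 - 0.1901i)|1⟩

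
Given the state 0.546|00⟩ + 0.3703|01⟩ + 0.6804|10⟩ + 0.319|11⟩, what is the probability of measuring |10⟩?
0.4629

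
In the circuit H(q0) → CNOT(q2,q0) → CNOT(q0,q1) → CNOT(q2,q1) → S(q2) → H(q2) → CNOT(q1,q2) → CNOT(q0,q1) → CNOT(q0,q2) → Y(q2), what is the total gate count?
10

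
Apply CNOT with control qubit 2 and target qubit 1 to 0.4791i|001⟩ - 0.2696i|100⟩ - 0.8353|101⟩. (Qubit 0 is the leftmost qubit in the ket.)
0.4791i|011⟩ - 0.2696i|100⟩ - 0.8353|111⟩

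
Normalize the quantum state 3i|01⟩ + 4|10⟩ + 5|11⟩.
0.4243i|01⟩ + 0.5657|10⟩ + 1/√2|11⟩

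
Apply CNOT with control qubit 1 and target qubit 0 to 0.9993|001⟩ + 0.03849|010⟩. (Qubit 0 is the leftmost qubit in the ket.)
0.9993|001⟩ + 0.03849|110⟩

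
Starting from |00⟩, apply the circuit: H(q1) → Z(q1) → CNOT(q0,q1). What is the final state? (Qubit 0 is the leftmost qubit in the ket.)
1/√2|00⟩ - 1/√2|01⟩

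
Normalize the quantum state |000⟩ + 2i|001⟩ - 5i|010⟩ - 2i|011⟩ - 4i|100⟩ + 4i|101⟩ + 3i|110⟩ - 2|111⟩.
0.1125|000⟩ + 0.225i|001⟩ - 0.5625i|010⟩ - 0.225i|011⟩ - 0.45i|100⟩ + 0.45i|101⟩ + 0.3375i|110⟩ - 0.225|111⟩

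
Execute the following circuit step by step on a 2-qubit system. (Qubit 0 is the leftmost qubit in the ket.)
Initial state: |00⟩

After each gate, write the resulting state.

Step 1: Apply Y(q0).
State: i|10⟩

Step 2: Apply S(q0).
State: -|10⟩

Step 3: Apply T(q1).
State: -|10⟩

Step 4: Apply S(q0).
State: -i|10⟩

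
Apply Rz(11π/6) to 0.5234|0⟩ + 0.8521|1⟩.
(-0.5056 - 0.1355i)|0⟩ + (-0.8231 + 0.2205i)|1⟩

Rz(11π/6) = [[e^(−iθ/2), 0], [0, e^(iθ/2)]] with e^(±iθ/2) = cos(θ/2) ± i·sin(θ/2); θ = 11π/6, cos(θ/2) ≈ -0.965926, sin(θ/2) ≈ 0.258819.
With a = amp(|0⟩) = 0.5234 and b = amp(|1⟩) = 0.8521:
new amp(|0⟩) = (-0.965926 - 0.258819i)·a = (-0.5056 - 0.1355i)
new amp(|1⟩) = (-0.965926 + 0.258819i)·b = (-0.8231 + 0.2205i)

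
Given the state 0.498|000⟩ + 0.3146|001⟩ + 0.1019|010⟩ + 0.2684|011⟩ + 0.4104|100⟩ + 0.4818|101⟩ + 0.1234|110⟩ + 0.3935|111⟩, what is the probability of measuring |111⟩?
0.1548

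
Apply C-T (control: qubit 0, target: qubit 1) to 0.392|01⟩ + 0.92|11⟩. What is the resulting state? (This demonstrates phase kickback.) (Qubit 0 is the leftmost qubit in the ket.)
0.392|01⟩ + (0.6505 + 0.6505i)|11⟩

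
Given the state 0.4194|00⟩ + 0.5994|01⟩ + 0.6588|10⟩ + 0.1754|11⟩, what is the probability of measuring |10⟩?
0.434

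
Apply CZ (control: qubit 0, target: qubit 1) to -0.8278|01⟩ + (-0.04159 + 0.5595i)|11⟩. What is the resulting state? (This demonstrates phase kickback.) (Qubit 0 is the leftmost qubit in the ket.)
-0.8278|01⟩ + (0.04159 - 0.5595i)|11⟩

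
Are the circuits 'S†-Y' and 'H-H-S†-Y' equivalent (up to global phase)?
Yes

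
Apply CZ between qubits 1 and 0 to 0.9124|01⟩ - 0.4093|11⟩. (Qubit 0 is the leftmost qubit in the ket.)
0.9124|01⟩ + 0.4093|11⟩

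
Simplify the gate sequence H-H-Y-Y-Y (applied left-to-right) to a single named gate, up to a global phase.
Y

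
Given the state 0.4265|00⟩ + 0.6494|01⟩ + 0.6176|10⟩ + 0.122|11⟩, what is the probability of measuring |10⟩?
0.3814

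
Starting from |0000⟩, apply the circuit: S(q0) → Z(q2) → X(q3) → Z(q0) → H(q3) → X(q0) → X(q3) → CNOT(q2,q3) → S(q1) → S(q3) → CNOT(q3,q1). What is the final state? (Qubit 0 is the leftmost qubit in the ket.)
-1/√2|1000⟩ + (1/√2)i|1101⟩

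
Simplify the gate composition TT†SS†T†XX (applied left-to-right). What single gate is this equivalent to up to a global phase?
T†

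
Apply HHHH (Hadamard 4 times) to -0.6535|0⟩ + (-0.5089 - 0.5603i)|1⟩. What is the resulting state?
-0.6535|0⟩ + (-0.5089 - 0.5603i)|1⟩

H² = I, so an even number of Hadamards cancels: H^4 = I and the state is unchanged.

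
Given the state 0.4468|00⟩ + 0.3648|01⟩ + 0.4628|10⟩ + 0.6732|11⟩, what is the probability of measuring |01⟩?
0.1331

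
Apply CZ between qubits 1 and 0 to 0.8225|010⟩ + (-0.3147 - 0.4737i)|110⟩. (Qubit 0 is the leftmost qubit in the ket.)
0.8225|010⟩ + (0.3147 + 0.4737i)|110⟩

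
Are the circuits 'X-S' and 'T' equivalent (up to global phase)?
No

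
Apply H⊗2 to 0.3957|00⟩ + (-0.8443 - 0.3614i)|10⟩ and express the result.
(-0.2243 - 0.1807i)|00⟩ + (-0.2243 - 0.1807i)|01⟩ + (0.62 + 0.1807i)|10⟩ + (0.62 + 0.1807i)|11⟩

H⊗2 gives amp(|y⟩) = (1/2) Σ_x (−1)^(x·y) amp(|x⟩), where x·y is the number of positions in which both x and y have a 1.
|00⟩: (0.3957 + (-0.8443 - 0.3614i))/2 = (-0.2243 - 0.1807i)
|01⟩: (0.3957 + (-0.8443 - 0.3614i))/2 = (-0.2243 - 0.1807i)
|10⟩: (0.3957 - (-0.8443 - 0.3614i))/2 = (0.62 + 0.1807i)
|11⟩: (0.3957 - (-0.8443 - 0.3614i))/2 = (0.62 + 0.1807i)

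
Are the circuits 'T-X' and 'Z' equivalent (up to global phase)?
No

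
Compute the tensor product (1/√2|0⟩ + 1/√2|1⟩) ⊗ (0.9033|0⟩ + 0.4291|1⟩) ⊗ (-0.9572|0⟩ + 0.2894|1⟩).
-0.6114|000⟩ + 0.1848|001⟩ - 0.2904|010⟩ + 0.08781|011⟩ - 0.6114|100⟩ + 0.1848|101⟩ - 0.2904|110⟩ + 0.08781|111⟩

amp(|b₁b₂…⟩) = product of the factor amplitudes for bits b₁, b₂, …; only kets whose every factor amplitude is nonzero survive.
|000⟩: (1/√2)(0.9033)(-0.9572) = -0.6114
|001⟩: (1/√2)(0.9033)(0.2894) = 0.1848
|010⟩: (1/√2)(0.4291)(-0.9572) = -0.2904
|011⟩: (1/√2)(0.4291)(0.2894) = 0.08781
|100⟩: (1/√2)(0.9033)(-0.9572) = -0.6114
|101⟩: (1/√2)(0.9033)(0.2894) = 0.1848
|110⟩: (1/√2)(0.4291)(-0.9572) = -0.2904
|111⟩: (1/√2)(0.4291)(0.2894) = 0.08781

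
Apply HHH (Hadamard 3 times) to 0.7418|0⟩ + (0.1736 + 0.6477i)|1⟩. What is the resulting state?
(0.6473 + 0.458i)|0⟩ + (0.4018 - 0.458i)|1⟩

H² = I, so H^3 = H: a single Hadamard. With (a, b) = (0.7418, (0.1736 + 0.6477i)), H gives ((a + b)/√2, (a − b)/√2) = ((0.6473 + 0.458i), (0.4018 - 0.458i)).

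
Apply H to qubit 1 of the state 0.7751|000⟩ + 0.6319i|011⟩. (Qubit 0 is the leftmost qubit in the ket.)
0.5481|000⟩ + 0.4468i|001⟩ + 0.5481|010⟩ - 0.4468i|011⟩

H on qubit 1 mixes each pair of kets that differ only in qubit 1: amplitudes (a, b) of (|…0…⟩, |…1…⟩) become ((a + b)/√2, (a − b)/√2). Kets absent from the input have amplitude 0.
(|000⟩, |010⟩): (a, b) = (0.7751, 0) → (0.5481, 0.5481)
(|001⟩, |011⟩): (a, b) = (0, 0.6319i) → (0.4468i, -0.4468i)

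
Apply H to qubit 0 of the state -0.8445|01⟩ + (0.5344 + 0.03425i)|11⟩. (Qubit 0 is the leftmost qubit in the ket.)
(-0.2193 + 0.02422i)|01⟩ + (-0.975 - 0.02422i)|11⟩

H on qubit 0 mixes each pair of kets that differ only in qubit 0: amplitudes (a, b) of (|…0…⟩, |…1…⟩) become ((a + b)/√2, (a − b)/√2). Kets absent from the input have amplitude 0.
(|01⟩, |11⟩): (a, b) = (-0.8445, (0.5344 + 0.03425i)) → ((-0.2193 + 0.02422i), (-0.975 - 0.02422i))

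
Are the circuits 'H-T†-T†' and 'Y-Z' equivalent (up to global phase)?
No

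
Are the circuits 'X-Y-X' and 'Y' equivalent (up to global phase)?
Yes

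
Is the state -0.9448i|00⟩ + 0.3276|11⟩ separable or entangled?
Entangled

Writing the state as a|00⟩ + b|01⟩ + c|10⟩ + d|11⟩, it is a product state iff ad − bc = 0.
Here (a, b, c, d) = (-0.9448i, 0, 0, 0.3276): ad − bc = (-0.9448i)(0.3276) − (0)(0) = -0.3095i ≠ 0, so the state is entangled.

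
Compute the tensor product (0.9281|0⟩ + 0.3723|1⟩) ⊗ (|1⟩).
0.9281|01⟩ + 0.3723|11⟩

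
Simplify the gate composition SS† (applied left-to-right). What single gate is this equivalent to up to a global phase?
I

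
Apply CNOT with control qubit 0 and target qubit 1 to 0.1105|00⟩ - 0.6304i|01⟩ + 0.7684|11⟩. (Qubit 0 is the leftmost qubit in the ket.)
0.1105|00⟩ - 0.6304i|01⟩ + 0.7684|10⟩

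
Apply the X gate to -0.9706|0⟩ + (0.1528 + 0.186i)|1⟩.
(0.1528 + 0.186i)|0⟩ - 0.9706|1⟩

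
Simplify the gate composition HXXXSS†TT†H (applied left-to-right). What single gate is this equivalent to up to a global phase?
Z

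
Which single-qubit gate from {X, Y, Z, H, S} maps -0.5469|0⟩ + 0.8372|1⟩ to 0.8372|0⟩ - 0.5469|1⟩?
X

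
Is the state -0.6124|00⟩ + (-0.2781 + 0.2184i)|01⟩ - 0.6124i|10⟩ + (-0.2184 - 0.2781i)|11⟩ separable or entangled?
Separable

Writing the state as a|00⟩ + b|01⟩ + c|10⟩ + d|11⟩, it is a product state iff ad − bc = 0.
Here (a, b, c, d) = (-0.6124, (-0.2781 + 0.2184i), -0.6124i, (-0.2184 - 0.2781i)): ad − bc = (-0.6124)(-0.2184 - 0.2781i) − (-0.2781 + 0.2184i)(-0.6124i) = 0, so the state is separable.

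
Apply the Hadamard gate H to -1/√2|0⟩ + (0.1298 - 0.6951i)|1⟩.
(-0.4082 - 0.4915i)|0⟩ + (-0.5918 + 0.4915i)|1⟩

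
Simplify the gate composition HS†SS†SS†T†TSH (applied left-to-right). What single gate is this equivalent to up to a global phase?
I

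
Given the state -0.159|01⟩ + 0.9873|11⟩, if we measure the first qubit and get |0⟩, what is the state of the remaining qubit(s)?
-|1⟩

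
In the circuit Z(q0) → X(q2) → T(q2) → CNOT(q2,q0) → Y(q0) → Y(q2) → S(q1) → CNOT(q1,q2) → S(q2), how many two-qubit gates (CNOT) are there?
2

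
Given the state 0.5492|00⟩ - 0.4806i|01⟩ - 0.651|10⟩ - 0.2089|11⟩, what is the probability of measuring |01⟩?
0.231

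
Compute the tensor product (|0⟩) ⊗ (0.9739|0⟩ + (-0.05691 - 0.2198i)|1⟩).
0.9739|00⟩ + (-0.05691 - 0.2198i)|01⟩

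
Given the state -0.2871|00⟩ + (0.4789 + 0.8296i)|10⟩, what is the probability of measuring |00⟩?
0.08243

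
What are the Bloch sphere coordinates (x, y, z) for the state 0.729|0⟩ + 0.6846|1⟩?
(0.9981, 0, 0.06276)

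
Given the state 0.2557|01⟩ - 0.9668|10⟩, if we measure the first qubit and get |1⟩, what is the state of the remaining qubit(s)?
-|0⟩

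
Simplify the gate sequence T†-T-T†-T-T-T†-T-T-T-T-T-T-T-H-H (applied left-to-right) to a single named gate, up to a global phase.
T†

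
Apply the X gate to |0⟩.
|1⟩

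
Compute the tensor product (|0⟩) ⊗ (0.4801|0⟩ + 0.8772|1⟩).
0.4801|00⟩ + 0.8772|01⟩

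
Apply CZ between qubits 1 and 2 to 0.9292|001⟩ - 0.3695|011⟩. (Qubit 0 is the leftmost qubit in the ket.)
0.9292|001⟩ + 0.3695|011⟩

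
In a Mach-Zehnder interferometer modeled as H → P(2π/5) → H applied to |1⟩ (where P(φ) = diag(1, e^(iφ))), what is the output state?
(0.3455 - 0.4755i)|0⟩ + (0.6545 + 0.4755i)|1⟩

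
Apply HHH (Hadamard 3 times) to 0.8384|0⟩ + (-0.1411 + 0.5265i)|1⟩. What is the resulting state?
(0.4931 + 0.3723i)|0⟩ + (0.6926 - 0.3723i)|1⟩

H² = I, so H^3 = H: a single Hadamard. With (a, b) = (0.8384, (-0.1411 + 0.5265i)), H gives ((a + b)/√2, (a − b)/√2) = ((0.4931 + 0.3723i), (0.6926 - 0.3723i)).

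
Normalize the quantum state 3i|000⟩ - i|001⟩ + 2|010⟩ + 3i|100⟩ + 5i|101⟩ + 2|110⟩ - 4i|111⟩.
0.3638i|000⟩ - 0.1213i|001⟩ + 0.2425|010⟩ + 0.3638i|100⟩ + 0.6063i|101⟩ + 0.2425|110⟩ - 0.4851i|111⟩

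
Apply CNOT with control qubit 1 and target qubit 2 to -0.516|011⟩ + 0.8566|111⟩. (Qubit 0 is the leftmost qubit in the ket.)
-0.516|010⟩ + 0.8566|110⟩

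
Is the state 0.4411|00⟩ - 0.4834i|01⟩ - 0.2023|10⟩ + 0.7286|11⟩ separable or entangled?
Entangled

Writing the state as a|00⟩ + b|01⟩ + c|10⟩ + d|11⟩, it is a product state iff ad − bc = 0.
Here (a, b, c, d) = (0.4411, -0.4834i, -0.2023, 0.7286): ad − bc = (0.4411)(0.7286) − (-0.4834i)(-0.2023) = (0.3214 - 0.09779i) ≠ 0, so the state is entangled.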